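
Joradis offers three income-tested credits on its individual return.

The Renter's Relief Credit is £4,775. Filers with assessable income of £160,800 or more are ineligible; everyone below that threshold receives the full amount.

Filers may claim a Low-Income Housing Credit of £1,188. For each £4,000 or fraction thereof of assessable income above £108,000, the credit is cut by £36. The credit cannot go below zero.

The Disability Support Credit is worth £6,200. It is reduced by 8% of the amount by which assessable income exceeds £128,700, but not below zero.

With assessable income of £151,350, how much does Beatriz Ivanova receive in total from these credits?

Renter's Relief Credit: £151,350 is below the £160,800 cutoff, so the full £4,775 applies.
Low-Income Housing Credit: income exceeds £108,000 by £43,350, which is 11 full-or-partial £4,000 increments; reduction = 11 × £36 = £396, leaving £792.
Disability Support Credit: 8% of the £22,650 excess over £128,700 is £1,812; credit = £6,200 − £1,812 = £4,388.
Total: £4,775 + £792 + £4,388 = £9,955.

£9,955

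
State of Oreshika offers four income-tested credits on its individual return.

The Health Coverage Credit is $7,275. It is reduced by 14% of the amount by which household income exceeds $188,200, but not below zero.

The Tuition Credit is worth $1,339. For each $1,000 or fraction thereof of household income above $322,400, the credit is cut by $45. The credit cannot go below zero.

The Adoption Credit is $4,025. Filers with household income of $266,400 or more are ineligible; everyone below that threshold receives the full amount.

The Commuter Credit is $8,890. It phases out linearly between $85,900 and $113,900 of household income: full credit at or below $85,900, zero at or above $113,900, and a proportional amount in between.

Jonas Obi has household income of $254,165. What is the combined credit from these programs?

Health Coverage Credit: 14% of the $65,965 excess over $188,200 is $9,235.10 ≥ base, so the credit is $0.
Tuition Credit: $254,165 is at or below the $322,400 threshold, so the full $1,339 applies.
Adoption Credit: $254,165 is below the $266,400 cutoff, so the full $4,025 applies.
Commuter Credit: $254,165 is at or above $113,900, so the credit is $0.
Total: $0 + $1,339 + $4,025 + $0 = $5,364.

$5,364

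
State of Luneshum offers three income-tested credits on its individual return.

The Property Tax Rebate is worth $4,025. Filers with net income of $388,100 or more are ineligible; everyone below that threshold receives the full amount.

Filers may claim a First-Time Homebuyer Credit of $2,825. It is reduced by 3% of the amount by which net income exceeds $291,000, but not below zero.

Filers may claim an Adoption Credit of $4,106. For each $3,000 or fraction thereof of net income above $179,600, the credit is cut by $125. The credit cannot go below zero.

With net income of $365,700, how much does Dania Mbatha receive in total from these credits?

$4,609

Property Tax Rebate: $365,700 is below the $388,100 cutoff, so the full $4,025 applies.
First-Time Homebuyer Credit: 3% of the $74,700 excess over $291,000 is $2,241; credit = $2,825 − $2,241 = $584.
Adoption Credit: income exceeds $179,600 by $186,100 → 63 increments × $125 = $7,875 ≥ base, so the credit is $0.
Total: $4,025 + $584 + $0 = $4,609.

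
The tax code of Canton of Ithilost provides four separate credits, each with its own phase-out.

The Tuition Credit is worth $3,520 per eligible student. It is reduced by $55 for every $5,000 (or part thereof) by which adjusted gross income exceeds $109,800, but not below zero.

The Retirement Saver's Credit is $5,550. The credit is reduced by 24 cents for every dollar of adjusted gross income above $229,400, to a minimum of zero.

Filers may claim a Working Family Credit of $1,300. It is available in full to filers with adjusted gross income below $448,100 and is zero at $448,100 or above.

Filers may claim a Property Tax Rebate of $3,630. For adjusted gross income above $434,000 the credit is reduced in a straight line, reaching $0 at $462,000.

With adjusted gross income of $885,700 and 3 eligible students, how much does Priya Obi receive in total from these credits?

$1,980

Tuition Credit: base = 3 × $3,520 = $10,560. income exceeds $109,800 by $775,900, which is 156 full-or-partial $5,000 increments; reduction = 156 × $55 = $8,580, leaving $1,980.
Retirement Saver's Credit: 24% of the $656,300 excess over $229,400 is $157,512 ≥ base, so the credit is $0.
Working Family Credit: $885,700 meets or exceeds the $448,100 cutoff, so the credit is $0.
Property Tax Rebate: $885,700 is at or above $462,000, so the credit is $0.
Total: $1,980 + $0 + $0 + $0 = $1,980.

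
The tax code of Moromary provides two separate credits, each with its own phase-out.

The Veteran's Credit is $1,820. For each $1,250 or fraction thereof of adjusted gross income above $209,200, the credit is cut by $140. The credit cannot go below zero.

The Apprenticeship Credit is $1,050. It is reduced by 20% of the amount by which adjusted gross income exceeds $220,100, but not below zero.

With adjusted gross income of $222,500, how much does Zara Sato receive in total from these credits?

Veteran's Credit: income exceeds $209,200 by $13,300, which is 11 full-or-partial $1,250 increments; reduction = 11 × $140 = $1,540, leaving $280.
Apprenticeship Credit: 20% of the $2,400 excess over $220,100 is $480; credit = $1,050 − $480 = $570.
Total: $280 + $570 = $850.

$850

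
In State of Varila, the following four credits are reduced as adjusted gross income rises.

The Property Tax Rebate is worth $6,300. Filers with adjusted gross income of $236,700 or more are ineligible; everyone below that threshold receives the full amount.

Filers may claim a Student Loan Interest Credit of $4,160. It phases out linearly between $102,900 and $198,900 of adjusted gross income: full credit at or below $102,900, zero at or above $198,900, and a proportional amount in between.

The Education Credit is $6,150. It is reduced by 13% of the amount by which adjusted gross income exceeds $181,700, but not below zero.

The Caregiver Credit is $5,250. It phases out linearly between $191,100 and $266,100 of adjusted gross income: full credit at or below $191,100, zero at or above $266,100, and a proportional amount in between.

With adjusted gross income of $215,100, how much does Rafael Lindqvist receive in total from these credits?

Property Tax Rebate: $215,100 is below the $236,700 cutoff, so the full $6,300 applies.
Student Loan Interest Credit: $215,100 is at or above $198,900, so the credit is $0.
Education Credit: 13% of the $33,400 excess over $181,700 is $4,342; credit = $6,150 − $4,342 = $1,808.
Caregiver Credit: $215,100 is $24,000 into a $75,000 phase-out range, leaving 51,000/75,000 of the credit: $5,250 × 51,000/75,000 = $3,570.
Total: $6,300 + $0 + $1,808 + $3,570 = $11,678.

$11,678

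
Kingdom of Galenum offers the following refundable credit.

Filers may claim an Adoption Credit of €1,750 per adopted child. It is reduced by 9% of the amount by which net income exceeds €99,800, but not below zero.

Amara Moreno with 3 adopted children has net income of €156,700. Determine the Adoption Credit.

Adoption Credit: base = 3 × €1,750 = €5,250. 9% of the €56,900 excess over €99,800 is €5,121; credit = €5,250 − €5,121 = €129.

€129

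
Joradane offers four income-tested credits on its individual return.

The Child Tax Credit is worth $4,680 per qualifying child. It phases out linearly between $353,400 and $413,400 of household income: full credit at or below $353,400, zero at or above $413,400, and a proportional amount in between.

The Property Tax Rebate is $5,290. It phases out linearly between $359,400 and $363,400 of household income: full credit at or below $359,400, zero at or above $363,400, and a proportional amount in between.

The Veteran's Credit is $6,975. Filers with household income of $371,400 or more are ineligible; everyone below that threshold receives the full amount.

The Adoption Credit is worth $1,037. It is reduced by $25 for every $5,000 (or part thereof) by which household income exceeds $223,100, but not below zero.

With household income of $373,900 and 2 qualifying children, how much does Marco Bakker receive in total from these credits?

$6,424

Child Tax Credit: base = 2 × $4,680 = $9,360. $373,900 is $20,500 into a $60,000 phase-out range, leaving 39,500/60,000 of the credit: $9,360 × 39,500/60,000 = $6,162.
Property Tax Rebate: $373,900 is at or above $363,400, so the credit is $0.
Veteran's Credit: $373,900 meets or exceeds the $371,400 cutoff, so the credit is $0.
Adoption Credit: income exceeds $223,100 by $150,800, which is 31 full-or-partial $5,000 increments; reduction = 31 × $25 = $775, leaving $262.
Total: $6,162 + $0 + $0 + $262 = $6,424.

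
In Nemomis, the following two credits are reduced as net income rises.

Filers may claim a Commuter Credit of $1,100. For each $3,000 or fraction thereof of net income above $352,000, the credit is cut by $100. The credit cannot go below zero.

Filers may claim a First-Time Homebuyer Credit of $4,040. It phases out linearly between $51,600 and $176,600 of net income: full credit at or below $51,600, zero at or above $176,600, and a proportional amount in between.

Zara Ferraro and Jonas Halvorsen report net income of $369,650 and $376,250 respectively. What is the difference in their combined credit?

Zara ($369,650): Commuter Credit: income exceeds $352,000 by $17,650, which is 6 full-or-partial $3,000 increments; reduction = 6 × $100 = $600, leaving $500. First-Time Homebuyer Credit: $369,650 is at or above $176,600, so the credit is $0. total $500 + $0 = $500
Jonas ($376,250): Commuter Credit: income exceeds $352,000 by $24,250, which is 9 full-or-partial $3,000 increments; reduction = 9 × $100 = $900, leaving $200. First-Time Homebuyer Credit: $376,250 is at or above $176,600, so the credit is $0. total $200 + $0 = $200
Difference: |$500 − $200| = $300.

$300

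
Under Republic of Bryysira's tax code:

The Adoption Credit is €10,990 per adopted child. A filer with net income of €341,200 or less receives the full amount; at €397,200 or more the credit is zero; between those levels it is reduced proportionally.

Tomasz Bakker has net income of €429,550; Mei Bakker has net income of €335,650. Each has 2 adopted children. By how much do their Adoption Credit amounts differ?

€21,980

Tomasz (€429,550): Adoption Credit: base = 2 × €10,990 = €21,980. €429,550 is at or above €397,200, so the credit is €0.
Mei (€335,650): Adoption Credit: base = 2 × €10,990 = €21,980. €335,650 is at or below the €341,200 threshold, so the full €21,980 applies.
Difference: |€0 − €21,980| = €21,980.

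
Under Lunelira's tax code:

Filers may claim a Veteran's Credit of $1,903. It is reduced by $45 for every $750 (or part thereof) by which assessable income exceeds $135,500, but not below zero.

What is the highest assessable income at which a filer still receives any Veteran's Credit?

$167,000

After 42 increments the reduction is 42 × $45 = $1,890, leaving $13; one more increment wipes it out. Increment 42 ends at excess 42 × $750 = $31,500, so the highest qualifying income is $135,500 + $31,500 = $167,000.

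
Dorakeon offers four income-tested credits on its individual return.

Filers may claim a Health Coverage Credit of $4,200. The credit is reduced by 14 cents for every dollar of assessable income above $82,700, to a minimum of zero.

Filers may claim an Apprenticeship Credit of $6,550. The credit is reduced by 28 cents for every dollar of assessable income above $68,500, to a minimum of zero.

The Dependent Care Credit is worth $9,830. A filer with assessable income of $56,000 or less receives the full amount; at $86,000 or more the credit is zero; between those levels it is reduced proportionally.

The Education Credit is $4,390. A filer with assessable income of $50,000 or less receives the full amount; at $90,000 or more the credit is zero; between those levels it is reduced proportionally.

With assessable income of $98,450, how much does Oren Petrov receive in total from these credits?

Health Coverage Credit: 14% of the $15,750 excess over $82,700 is $2,205; credit = $4,200 − $2,205 = $1,995.
Apprenticeship Credit: 28% of the $29,950 excess over $68,500 is $8,386 ≥ base, so the credit is $0.
Dependent Care Credit: $98,450 is at or above $86,000, so the credit is $0.
Education Credit: $98,450 is at or above $90,000, so the credit is $0.
Total: $1,995 + $0 + $0 + $0 = $1,995.

$1,995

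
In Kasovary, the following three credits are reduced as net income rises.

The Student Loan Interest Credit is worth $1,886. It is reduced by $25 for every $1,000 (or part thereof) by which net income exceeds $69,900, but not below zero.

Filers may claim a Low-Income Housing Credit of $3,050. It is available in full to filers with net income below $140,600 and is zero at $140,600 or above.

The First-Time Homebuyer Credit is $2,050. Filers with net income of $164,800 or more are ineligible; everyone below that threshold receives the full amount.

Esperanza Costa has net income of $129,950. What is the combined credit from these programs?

$5,461

Student Loan Interest Credit: income exceeds $69,900 by $60,050, which is 61 full-or-partial $1,000 increments; reduction = 61 × $25 = $1,525, leaving $361.
Low-Income Housing Credit: $129,950 is below the $140,600 cutoff, so the full $3,050 applies.
First-Time Homebuyer Credit: $129,950 is below the $164,800 cutoff, so the full $2,050 applies.
Total: $361 + $3,050 + $2,050 = $5,461.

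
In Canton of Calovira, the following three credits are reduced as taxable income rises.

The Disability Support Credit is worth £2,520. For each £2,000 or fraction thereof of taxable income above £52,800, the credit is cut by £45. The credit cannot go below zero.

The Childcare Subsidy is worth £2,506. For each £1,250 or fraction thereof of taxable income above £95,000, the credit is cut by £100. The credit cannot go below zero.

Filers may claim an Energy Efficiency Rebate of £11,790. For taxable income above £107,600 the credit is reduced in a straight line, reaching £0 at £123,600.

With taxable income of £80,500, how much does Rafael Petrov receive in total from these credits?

Disability Support Credit: income exceeds £52,800 by £27,700, which is 14 full-or-partial £2,000 increments; reduction = 14 × £45 = £630, leaving £1,890.
Childcare Subsidy: £80,500 is at or below the £95,000 threshold, so the full £2,506 applies.
Energy Efficiency Rebate: £80,500 is at or below the £107,600 threshold, so the full £11,790 applies.
Total: £1,890 + £2,506 + £11,790 = £16,186.

£16,186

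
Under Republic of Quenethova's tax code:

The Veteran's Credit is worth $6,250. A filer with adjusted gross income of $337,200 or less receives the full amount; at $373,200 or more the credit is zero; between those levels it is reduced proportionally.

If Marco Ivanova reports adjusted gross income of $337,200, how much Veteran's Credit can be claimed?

Veteran's Credit: $337,200 is at or below the $337,200 threshold, so the full $6,250 applies.

$6,250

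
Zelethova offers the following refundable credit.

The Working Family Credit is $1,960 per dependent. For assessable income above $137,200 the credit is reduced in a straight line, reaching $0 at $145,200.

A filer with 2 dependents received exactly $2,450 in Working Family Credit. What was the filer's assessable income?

Full credit = 2 × $1,960 = $3,920.
$2,450 is 2,450/3,920 of the full $3,920, so 1,470/3,920 of the $8,000 range has been used: income = $137,200 + $8,000 × 1,470/3,920 = $140,200.

$140,200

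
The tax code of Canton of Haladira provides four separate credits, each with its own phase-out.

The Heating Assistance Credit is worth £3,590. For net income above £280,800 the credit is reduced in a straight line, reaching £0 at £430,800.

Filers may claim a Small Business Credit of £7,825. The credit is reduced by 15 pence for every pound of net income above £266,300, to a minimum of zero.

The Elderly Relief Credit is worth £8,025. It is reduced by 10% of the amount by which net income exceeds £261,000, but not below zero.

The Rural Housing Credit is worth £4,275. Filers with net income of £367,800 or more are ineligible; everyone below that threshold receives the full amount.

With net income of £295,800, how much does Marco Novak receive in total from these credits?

£15,451

Heating Assistance Credit: £295,800 is £15,000 into a £150,000 phase-out range, leaving 135,000/150,000 of the credit: £3,590 × 135,000/150,000 = £3,231.
Small Business Credit: 15% of the £29,500 excess over £266,300 is £4,425; credit = £7,825 − £4,425 = £3,400.
Elderly Relief Credit: 10% of the £34,800 excess over £261,000 is £3,480; credit = £8,025 − £3,480 = £4,545.
Rural Housing Credit: £295,800 is below the £367,800 cutoff, so the full £4,275 applies.
Total: £3,231 + £3,400 + £4,545 + £4,275 = £15,451.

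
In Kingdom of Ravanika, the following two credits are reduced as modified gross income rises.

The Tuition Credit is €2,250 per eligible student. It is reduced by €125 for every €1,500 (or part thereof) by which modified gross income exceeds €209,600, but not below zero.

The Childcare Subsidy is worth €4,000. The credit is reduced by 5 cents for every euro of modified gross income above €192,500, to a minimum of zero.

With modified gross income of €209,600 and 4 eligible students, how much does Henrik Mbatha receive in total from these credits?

Tuition Credit: base = 4 × €2,250 = €9,000. €209,600 is at or below the €209,600 threshold, so the full €9,000 applies.
Childcare Subsidy: 5% of the €17,100 excess over €192,500 is €855; credit = €4,000 − €855 = €3,145.
Total: €9,000 + €3,145 = €12,145.

€12,145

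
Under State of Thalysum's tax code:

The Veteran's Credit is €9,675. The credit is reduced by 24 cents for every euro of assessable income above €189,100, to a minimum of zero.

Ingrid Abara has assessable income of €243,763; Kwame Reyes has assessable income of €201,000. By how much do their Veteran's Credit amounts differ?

Ingrid (€243,763): Veteran's Credit: 24% of the €54,663 excess over €189,100 is €13,119.12 ≥ base, so the credit is €0.
Kwame (€201,000): Veteran's Credit: 24% of the €11,900 excess over €189,100 is €2,856; credit = €9,675 − €2,856 = €6,819.
Difference: |€0 − €6,819| = €6,819.

€6,819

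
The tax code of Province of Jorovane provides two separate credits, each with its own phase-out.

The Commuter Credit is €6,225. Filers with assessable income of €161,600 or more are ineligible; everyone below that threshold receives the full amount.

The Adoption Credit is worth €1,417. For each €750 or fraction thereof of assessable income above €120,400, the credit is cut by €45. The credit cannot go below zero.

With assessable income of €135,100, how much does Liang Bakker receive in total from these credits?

Commuter Credit: €135,100 is below the €161,600 cutoff, so the full €6,225 applies.
Adoption Credit: income exceeds €120,400 by €14,700, which is 20 full-or-partial €750 increments; reduction = 20 × €45 = €900, leaving €517.
Total: €6,225 + €517 = €6,742.

€6,742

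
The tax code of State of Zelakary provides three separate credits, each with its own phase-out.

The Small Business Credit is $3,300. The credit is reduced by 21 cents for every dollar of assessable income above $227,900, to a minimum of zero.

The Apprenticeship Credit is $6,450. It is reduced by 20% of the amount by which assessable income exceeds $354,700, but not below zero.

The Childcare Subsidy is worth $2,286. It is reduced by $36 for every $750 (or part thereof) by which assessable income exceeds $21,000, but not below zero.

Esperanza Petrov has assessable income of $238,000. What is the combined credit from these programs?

Small Business Credit: 21% of the $10,100 excess over $227,900 is $2,121; credit = $3,300 − $2,121 = $1,179.
Apprenticeship Credit: $238,000 is at or below the $354,700 threshold, so the full $6,450 applies.
Childcare Subsidy: income exceeds $21,000 by $217,000 → 290 increments × $36 = $10,440 ≥ base, so the credit is $0.
Total: $1,179 + $6,450 + $0 = $7,629.

$7,629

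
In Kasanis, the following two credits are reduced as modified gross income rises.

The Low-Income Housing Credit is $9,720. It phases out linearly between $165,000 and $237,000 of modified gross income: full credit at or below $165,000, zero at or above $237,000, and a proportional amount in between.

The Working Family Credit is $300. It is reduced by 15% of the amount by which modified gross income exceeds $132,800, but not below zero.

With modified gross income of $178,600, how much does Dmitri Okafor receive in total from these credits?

Low-Income Housing Credit: $178,600 is $13,600 into a $72,000 phase-out range, leaving 58,400/72,000 of the credit: $9,720 × 58,400/72,000 = $7,884.
Working Family Credit: 15% of the $45,800 excess over $132,800 is $6,870 ≥ base, so the credit is $0.
Total: $7,884 + $0 = $7,884.

$7,884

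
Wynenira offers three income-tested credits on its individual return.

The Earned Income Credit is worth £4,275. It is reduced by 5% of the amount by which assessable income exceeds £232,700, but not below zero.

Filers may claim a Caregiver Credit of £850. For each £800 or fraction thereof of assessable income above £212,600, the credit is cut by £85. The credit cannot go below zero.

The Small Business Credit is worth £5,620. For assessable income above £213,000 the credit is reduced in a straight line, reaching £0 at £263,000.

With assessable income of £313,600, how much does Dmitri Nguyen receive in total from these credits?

Earned Income Credit: 5% of the £80,900 excess over £232,700 is £4,045; credit = £4,275 − £4,045 = £230.
Caregiver Credit: income exceeds £212,600 by £101,000 → 127 increments × £85 = £10,795 ≥ base, so the credit is £0.
Small Business Credit: £313,600 is at or above £263,000, so the credit is £0.
Total: £230 + £0 + £0 = £230.

£230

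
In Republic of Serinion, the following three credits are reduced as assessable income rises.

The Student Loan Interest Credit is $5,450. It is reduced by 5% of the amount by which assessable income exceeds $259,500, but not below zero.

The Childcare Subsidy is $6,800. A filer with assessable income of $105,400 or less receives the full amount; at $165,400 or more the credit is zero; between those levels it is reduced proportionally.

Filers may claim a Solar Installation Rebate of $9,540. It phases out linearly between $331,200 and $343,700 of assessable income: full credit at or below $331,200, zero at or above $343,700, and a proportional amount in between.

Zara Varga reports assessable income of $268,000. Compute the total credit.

$14,565

Student Loan Interest Credit: 5% of the $8,500 excess over $259,500 is $425; credit = $5,450 − $425 = $5,025.
Childcare Subsidy: $268,000 is at or above $165,400, so the credit is $0.
Solar Installation Rebate: $268,000 is at or below the $331,200 threshold, so the full $9,540 applies.
Total: $5,025 + $0 + $9,540 = $14,565.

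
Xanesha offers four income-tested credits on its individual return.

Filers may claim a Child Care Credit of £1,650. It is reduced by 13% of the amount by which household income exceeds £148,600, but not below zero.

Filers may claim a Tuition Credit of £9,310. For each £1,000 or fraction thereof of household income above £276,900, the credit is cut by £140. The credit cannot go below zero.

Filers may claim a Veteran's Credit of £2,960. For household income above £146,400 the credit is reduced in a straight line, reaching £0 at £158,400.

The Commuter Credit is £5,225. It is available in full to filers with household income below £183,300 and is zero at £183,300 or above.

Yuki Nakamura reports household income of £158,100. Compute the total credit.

Child Care Credit: 13% of the £9,500 excess over £148,600 is £1,235; credit = £1,650 − £1,235 = £415.
Tuition Credit: £158,100 is at or below the £276,900 threshold, so the full £9,310 applies.
Veteran's Credit: £158,100 is £11,700 into a £12,000 phase-out range, leaving 300/12,000 of the credit: £2,960 × 300/12,000 = £74.
Commuter Credit: £158,100 is below the £183,300 cutoff, so the full £5,225 applies.
Total: £415 + £9,310 + £74 + £5,225 = £15,024.

£15,024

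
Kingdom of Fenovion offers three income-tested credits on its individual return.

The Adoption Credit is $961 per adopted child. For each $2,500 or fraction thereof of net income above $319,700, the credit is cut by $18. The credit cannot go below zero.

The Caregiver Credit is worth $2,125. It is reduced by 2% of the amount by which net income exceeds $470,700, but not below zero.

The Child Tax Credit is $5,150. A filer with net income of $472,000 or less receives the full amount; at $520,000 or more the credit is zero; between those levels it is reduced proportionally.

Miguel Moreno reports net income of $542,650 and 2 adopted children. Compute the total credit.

Adoption Credit: base = 2 × $961 = $1,922. income exceeds $319,700 by $222,950, which is 90 full-or-partial $2,500 increments; reduction = 90 × $18 = $1,620, leaving $302.
Caregiver Credit: 2% of the $71,950 excess over $470,700 is $1,439; credit = $2,125 − $1,439 = $686.
Child Tax Credit: $542,650 is at or above $520,000, so the credit is $0.
Total: $302 + $686 + $0 = $988.

$988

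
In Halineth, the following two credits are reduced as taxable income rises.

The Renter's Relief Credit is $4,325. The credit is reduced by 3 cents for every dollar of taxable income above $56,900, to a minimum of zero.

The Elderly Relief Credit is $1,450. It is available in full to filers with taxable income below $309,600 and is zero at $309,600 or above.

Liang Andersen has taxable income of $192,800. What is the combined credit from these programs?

$1,698

Renter's Relief Credit: 3% of the $135,900 excess over $56,900 is $4,077; credit = $4,325 − $4,077 = $248.
Elderly Relief Credit: $192,800 is below the $309,600 cutoff, so the full $1,450 applies.
Total: $248 + $1,450 = $1,698.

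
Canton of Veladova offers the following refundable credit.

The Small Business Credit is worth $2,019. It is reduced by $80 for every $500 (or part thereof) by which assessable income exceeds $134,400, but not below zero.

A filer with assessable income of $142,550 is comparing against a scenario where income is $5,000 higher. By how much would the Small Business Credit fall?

$659

At $142,550 — income exceeds $134,400 by $8,150, which is 17 full-or-partial $500 increments; reduction = 17 × $80 = $1,360, leaving $659.
At $147,550 — income exceeds $134,400 by $13,150 → 27 increments × $80 = $2,160 ≥ base, so the credit is $0.
Lost: $659 − $0 = $659.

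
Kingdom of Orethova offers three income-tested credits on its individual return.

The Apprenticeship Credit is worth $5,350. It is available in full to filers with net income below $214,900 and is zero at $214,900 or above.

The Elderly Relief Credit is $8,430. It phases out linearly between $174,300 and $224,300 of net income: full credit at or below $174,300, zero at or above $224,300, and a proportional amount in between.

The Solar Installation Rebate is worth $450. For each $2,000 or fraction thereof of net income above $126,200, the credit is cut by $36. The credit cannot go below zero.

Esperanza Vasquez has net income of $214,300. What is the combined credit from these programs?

Apprenticeship Credit: $214,300 is below the $214,900 cutoff, so the full $5,350 applies.
Elderly Relief Credit: $214,300 is $40,000 into a $50,000 phase-out range, leaving 10,000/50,000 of the credit: $8,430 × 10,000/50,000 = $1,686.
Solar Installation Rebate: income exceeds $126,200 by $88,100 → 45 increments × $36 = $1,620 ≥ base, so the credit is $0.
Total: $5,350 + $1,686 + $0 = $7,036.

$7,036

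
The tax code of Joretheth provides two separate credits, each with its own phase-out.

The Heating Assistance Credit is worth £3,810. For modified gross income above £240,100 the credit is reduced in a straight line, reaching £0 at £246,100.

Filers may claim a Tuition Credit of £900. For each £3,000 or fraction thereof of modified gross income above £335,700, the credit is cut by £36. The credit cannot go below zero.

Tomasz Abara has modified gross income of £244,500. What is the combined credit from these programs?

£1,916

Heating Assistance Credit: £244,500 is £4,400 into a £6,000 phase-out range, leaving 1,600/6,000 of the credit: £3,810 × 1,600/6,000 = £1,016.
Tuition Credit: £244,500 is at or below the £335,700 threshold, so the full £900 applies.
Total: £1,016 + £900 = £1,916.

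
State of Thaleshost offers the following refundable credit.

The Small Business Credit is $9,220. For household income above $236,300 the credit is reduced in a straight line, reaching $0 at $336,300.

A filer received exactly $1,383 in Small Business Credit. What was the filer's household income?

$1,383 is 1,383/9,220 of the full $9,220, so 7,837/9,220 of the $100,000 range has been used: income = $236,300 + $100,000 × 7,837/9,220 = $321,300.

$321,300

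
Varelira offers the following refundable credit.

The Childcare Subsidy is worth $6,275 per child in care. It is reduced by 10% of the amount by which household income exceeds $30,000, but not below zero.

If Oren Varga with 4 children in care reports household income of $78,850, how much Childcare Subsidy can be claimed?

$20,215

Childcare Subsidy: base = 4 × $6,275 = $25,100. 10% of the $48,850 excess over $30,000 is $4,885; credit = $25,100 − $4,885 = $20,215.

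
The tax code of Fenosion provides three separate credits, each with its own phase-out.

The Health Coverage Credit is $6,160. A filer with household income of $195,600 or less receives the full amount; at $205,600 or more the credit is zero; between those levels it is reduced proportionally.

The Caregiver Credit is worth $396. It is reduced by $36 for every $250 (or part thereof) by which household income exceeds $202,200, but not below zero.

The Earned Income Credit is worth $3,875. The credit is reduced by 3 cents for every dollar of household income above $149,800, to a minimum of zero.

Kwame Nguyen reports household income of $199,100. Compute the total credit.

Health Coverage Credit: $199,100 is $3,500 into a $10,000 phase-out range, leaving 6,500/10,000 of the credit: $6,160 × 6,500/10,000 = $4,004.
Caregiver Credit: $199,100 is at or below the $202,200 threshold, so the full $396 applies.
Earned Income Credit: 3% of the $49,300 excess over $149,800 is $1,479; credit = $3,875 − $1,479 = $2,396.
Total: $4,004 + $396 + $2,396 = $6,796.

$6,796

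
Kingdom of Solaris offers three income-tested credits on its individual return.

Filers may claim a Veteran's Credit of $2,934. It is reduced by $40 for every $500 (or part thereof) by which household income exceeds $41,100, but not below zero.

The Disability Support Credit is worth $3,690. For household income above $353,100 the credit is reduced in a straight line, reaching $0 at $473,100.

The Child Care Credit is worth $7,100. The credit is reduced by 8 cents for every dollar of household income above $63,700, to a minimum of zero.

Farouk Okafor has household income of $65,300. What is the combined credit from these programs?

Veteran's Credit: income exceeds $41,100 by $24,200, which is 49 full-or-partial $500 increments; reduction = 49 × $40 = $1,960, leaving $974.
Disability Support Credit: $65,300 is at or below the $353,100 threshold, so the full $3,690 applies.
Child Care Credit: 8% of the $1,600 excess over $63,700 is $128; credit = $7,100 − $128 = $6,972.
Total: $974 + $3,690 + $6,972 = $11,636.

$11,636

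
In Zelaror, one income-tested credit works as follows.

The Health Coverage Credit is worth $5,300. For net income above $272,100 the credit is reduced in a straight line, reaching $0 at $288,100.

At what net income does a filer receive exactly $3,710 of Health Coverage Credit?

$3,710 is 3,710/5,300 of the full $5,300, so 1,590/5,300 of the $16,000 range has been used: income = $272,100 + $16,000 × 1,590/5,300 = $276,900.

$276,900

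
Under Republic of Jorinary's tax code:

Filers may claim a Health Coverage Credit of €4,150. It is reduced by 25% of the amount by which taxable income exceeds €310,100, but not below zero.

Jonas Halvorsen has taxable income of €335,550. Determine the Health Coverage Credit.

Health Coverage Credit: 25% of the €25,450 excess over €310,100 is €6,362.50 ≥ base, so the credit is €0.

€0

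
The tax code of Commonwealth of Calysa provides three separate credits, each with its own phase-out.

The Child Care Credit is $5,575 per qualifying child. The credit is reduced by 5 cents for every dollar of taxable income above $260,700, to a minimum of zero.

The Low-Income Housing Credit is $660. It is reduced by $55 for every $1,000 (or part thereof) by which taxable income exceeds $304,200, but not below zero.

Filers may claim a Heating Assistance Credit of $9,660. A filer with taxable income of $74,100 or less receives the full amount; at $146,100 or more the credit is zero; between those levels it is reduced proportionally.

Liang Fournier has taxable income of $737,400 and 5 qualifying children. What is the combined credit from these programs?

$4,040

Child Care Credit: base = 5 × $5,575 = $27,875. 5% of the $476,700 excess over $260,700 is $23,835; credit = $27,875 − $23,835 = $4,040.
Low-Income Housing Credit: income exceeds $304,200 by $433,200 → 434 increments × $55 = $23,870 ≥ base, so the credit is $0.
Heating Assistance Credit: $737,400 is at or above $146,100, so the credit is $0.
Total: $4,040 + $0 + $0 = $4,040.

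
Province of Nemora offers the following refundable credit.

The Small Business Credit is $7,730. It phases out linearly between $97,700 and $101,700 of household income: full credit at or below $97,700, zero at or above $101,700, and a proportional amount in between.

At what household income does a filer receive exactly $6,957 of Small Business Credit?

$98,100

$6,957 is 6,957/7,730 of the full $7,730, so 773/7,730 of the $4,000 range has been used: income = $97,700 + $4,000 × 773/7,730 = $98,100.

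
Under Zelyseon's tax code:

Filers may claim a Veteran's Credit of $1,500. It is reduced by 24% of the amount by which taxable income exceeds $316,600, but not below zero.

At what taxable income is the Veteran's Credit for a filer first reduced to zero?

$322,850

The credit falls by 24% of each dollar above $316,600, so it reaches zero when the excess is $1,500 / 24% = $6,250: income = $316,600 + $6,250 = $322,850.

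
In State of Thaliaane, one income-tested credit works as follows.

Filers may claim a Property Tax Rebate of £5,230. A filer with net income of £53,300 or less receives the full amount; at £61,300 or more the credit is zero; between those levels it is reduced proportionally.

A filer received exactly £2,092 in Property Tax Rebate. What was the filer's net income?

£58,100

£2,092 is 2,092/5,230 of the full £5,230, so 3,138/5,230 of the £8,000 range has been used: income = £53,300 + £8,000 × 3,138/5,230 = £58,100.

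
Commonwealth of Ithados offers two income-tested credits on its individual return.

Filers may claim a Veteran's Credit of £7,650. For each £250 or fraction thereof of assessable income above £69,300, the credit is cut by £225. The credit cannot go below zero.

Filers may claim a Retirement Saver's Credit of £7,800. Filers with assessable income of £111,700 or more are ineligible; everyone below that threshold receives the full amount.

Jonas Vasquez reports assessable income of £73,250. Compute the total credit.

Veteran's Credit: income exceeds £69,300 by £3,950, which is 16 full-or-partial £250 increments; reduction = 16 × £225 = £3,600, leaving £4,050.
Retirement Saver's Credit: £73,250 is below the £111,700 cutoff, so the full £7,800 applies.
Total: £4,050 + £7,800 = £11,850.

£11,850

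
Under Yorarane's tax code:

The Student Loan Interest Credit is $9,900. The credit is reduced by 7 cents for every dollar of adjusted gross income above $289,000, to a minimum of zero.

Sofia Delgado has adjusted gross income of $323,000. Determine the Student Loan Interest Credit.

Student Loan Interest Credit: 7% of the $34,000 excess over $289,000 is $2,380; credit = $9,900 − $2,380 = $7,520.

$7,520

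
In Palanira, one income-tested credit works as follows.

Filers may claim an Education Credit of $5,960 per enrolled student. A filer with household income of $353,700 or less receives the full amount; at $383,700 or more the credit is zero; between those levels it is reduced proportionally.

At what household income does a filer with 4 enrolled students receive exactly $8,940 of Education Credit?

Full credit = 4 × $5,960 = $23,840.
$8,940 is 8,940/23,840 of the full $23,840, so 14,900/23,840 of the $30,000 range has been used: income = $353,700 + $30,000 × 14,900/23,840 = $372,450.

$372,450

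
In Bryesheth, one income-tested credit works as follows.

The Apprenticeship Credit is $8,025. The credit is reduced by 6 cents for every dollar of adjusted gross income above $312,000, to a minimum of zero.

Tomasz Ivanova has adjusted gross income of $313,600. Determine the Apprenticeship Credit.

$7,929

Apprenticeship Credit: 6% of the $1,600 excess over $312,000 is $96; credit = $8,025 − $96 = $7,929.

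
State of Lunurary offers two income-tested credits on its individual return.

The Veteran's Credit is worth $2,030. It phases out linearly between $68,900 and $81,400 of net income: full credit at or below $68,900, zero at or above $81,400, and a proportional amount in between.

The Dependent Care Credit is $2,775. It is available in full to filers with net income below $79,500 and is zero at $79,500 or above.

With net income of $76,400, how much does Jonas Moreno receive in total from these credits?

$3,587

Veteran's Credit: $76,400 is $7,500 into a $12,500 phase-out range, leaving 5,000/12,500 of the credit: $2,030 × 5,000/12,500 = $812.
Dependent Care Credit: $76,400 is below the $79,500 cutoff, so the full $2,775 applies.
Total: $812 + $2,775 = $3,587.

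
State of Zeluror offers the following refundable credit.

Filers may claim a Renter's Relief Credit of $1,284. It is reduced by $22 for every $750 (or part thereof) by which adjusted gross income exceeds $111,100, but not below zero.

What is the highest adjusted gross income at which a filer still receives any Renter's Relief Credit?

After 58 increments the reduction is 58 × $22 = $1,276, leaving $8; one more increment wipes it out. Increment 58 ends at excess 58 × $750 = $43,500, so the highest qualifying income is $111,100 + $43,500 = $154,600.

$154,600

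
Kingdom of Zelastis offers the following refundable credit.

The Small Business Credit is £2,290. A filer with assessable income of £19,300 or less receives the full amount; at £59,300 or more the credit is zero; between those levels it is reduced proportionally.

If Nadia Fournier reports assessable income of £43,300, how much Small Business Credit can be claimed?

Small Business Credit: £43,300 is £24,000 into a £40,000 phase-out range, leaving 16,000/40,000 of the credit: £2,290 × 16,000/40,000 = £916.

£916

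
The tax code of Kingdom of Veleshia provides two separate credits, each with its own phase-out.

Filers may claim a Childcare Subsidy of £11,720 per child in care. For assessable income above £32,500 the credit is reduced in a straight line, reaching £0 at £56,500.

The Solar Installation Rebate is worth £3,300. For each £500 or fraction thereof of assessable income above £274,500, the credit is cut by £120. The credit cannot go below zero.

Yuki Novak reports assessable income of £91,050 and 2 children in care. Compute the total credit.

£3,300

Childcare Subsidy: base = 2 × £11,720 = £23,440. £91,050 is at or above £56,500, so the credit is £0.
Solar Installation Rebate: £91,050 is at or below the £274,500 threshold, so the full £3,300 applies.
Total: £0 + £3,300 = £3,300.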